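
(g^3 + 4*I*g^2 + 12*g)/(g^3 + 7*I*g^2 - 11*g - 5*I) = g*(g^2 + 4*I*g + 12)/(g^3 + 7*I*g^2 - 11*g - 5*I)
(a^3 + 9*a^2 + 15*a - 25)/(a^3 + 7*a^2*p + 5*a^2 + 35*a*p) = (a^2 + 4*a - 5)/(a*(a + 7*p))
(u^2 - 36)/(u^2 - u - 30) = (u + 6)/(u + 5)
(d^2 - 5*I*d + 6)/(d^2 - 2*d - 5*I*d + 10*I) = (d^2 - 5*I*d + 6)/(d^2 - 2*d - 5*I*d + 10*I)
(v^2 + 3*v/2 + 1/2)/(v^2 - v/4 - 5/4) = 2*(2*v + 1)/(4*v - 5)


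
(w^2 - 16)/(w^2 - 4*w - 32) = (w - 4)/(w - 8)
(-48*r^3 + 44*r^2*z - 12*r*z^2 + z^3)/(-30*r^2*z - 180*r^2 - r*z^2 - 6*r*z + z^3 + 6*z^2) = (8*r^2 - 6*r*z + z^2)/(5*r*z + 30*r + z^2 + 6*z)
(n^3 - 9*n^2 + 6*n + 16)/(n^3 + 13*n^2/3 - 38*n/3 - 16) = 3*(n^2 - 10*n + 16)/(3*n^2 + 10*n - 48)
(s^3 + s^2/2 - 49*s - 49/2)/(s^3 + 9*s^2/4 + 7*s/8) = 4*(s^2 - 49)/(s*(4*s + 7))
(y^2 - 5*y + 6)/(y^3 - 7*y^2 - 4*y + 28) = (y - 3)/(y^2 - 5*y - 14)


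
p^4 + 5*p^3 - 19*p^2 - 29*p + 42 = (p - 3)*(p - 1)*(p + 2)*(p + 7)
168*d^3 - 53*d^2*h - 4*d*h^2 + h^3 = (-8*d + h)*(-3*d + h)*(7*d + h)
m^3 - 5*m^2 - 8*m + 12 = (m - 6)*(m - 1)*(m + 2)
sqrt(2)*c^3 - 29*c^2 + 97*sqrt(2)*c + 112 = (c - 8*sqrt(2))*(c - 7*sqrt(2))*(sqrt(2)*c + 1)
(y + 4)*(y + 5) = y^2 + 9*y + 20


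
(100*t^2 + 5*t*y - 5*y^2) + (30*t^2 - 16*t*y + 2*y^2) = 130*t^2 - 11*t*y - 3*y^2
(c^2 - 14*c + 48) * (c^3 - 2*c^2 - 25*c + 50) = c^5 - 16*c^4 + 51*c^3 + 304*c^2 - 1900*c + 2400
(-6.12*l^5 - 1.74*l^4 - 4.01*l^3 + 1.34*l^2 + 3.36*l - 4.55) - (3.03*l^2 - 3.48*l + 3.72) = -6.12*l^5 - 1.74*l^4 - 4.01*l^3 - 1.69*l^2 + 6.84*l - 8.27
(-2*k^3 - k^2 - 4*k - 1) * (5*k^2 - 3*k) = -10*k^5 + k^4 - 17*k^3 + 7*k^2 + 3*k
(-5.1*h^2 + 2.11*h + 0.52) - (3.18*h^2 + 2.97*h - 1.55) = -8.28*h^2 - 0.86*h + 2.07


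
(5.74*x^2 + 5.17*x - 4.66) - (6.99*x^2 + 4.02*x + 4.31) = -1.25*x^2 + 1.15*x - 8.97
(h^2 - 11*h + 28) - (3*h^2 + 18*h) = -2*h^2 - 29*h + 28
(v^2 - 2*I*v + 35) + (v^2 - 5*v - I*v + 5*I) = 2*v^2 - 5*v - 3*I*v + 35 + 5*I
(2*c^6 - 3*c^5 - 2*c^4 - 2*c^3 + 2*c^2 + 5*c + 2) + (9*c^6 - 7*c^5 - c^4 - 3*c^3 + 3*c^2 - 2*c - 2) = 11*c^6 - 10*c^5 - 3*c^4 - 5*c^3 + 5*c^2 + 3*c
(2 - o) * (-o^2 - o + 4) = o^3 - o^2 - 6*o + 8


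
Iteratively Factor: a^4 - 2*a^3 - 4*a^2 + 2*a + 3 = (a - 1)*(a^3 - a^2 - 5*a - 3) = (a - 1)*(a + 1)*(a^2 - 2*a - 3) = (a - 3)*(a - 1)*(a + 1)*(a + 1)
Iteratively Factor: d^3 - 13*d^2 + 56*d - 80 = (d - 5)*(d^2 - 8*d + 16) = (d - 5)*(d - 4)*(d - 4)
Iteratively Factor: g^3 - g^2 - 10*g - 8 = (g + 1)*(g^2 - 2*g - 8) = (g - 4)*(g + 1)*(g + 2)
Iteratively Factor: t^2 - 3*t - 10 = (t + 2)*(t - 5)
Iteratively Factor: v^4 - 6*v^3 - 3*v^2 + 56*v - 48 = (v - 1)*(v^3 - 5*v^2 - 8*v + 48) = (v - 1)*(v + 3)*(v^2 - 8*v + 16) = (v - 4)*(v - 1)*(v + 3)*(v - 4)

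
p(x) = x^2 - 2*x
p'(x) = 2*x - 2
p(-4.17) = 25.73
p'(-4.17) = -10.34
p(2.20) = 0.44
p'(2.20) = 2.40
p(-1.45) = 5.00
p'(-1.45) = -4.90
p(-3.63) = 20.44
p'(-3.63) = -9.26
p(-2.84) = 13.75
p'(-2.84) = -7.68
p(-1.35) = 4.52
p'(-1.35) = -4.70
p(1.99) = -0.02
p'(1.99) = 1.98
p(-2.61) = 12.03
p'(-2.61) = -7.22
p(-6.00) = 48.00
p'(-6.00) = -14.00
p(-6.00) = 48.00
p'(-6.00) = -14.00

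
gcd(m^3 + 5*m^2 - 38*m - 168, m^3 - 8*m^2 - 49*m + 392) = m + 7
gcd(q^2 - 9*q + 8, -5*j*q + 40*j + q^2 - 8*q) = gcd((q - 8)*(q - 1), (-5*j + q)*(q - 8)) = q - 8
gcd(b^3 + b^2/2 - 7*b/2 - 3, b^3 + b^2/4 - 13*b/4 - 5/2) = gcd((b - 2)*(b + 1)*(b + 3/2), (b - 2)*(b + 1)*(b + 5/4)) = b^2 - b - 2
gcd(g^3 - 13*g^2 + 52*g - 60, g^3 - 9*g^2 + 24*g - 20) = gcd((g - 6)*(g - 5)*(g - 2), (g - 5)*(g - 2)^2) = g^2 - 7*g + 10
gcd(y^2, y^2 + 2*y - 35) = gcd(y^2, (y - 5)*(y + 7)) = 1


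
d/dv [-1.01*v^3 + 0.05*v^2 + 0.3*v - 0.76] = -3.03*v^2 + 0.1*v + 0.3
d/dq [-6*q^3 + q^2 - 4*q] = -18*q^2 + 2*q - 4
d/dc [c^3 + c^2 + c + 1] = 3*c^2 + 2*c + 1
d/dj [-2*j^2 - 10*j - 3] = -4*j - 10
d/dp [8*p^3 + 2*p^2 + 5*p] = 24*p^2 + 4*p + 5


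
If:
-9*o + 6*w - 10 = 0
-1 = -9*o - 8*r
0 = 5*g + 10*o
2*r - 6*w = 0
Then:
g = 26/15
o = -13/15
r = 11/10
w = 11/30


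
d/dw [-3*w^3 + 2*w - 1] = 2 - 9*w^2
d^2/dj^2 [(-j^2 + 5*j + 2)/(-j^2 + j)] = 4*(-2*j^3 - 3*j^2 + 3*j - 1)/(j^3*(j^3 - 3*j^2 + 3*j - 1))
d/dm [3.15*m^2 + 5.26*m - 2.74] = 6.3*m + 5.26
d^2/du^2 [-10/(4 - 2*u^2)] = 10*(3*u^2 + 2)/(u^2 - 2)^3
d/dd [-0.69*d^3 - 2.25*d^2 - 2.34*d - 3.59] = -2.07*d^2 - 4.5*d - 2.34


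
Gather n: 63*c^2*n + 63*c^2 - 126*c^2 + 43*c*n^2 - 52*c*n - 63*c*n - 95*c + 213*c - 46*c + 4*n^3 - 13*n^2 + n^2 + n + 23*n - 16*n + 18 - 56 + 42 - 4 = -63*c^2 + 72*c + 4*n^3 + n^2*(43*c - 12) + n*(63*c^2 - 115*c + 8)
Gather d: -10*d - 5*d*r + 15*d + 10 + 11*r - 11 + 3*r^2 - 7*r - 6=d*(5 - 5*r) + 3*r^2 + 4*r - 7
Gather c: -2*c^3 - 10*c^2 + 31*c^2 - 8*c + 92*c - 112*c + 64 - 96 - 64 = -2*c^3 + 21*c^2 - 28*c - 96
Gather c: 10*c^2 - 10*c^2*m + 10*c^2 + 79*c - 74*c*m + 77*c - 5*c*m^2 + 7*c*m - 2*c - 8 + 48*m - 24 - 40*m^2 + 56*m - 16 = c^2*(20 - 10*m) + c*(-5*m^2 - 67*m + 154) - 40*m^2 + 104*m - 48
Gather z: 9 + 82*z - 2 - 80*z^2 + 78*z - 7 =-80*z^2 + 160*z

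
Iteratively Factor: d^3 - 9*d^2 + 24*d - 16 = (d - 4)*(d^2 - 5*d + 4) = (d - 4)^2*(d - 1)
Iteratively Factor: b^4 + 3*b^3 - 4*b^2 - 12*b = (b + 2)*(b^3 + b^2 - 6*b) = (b + 2)*(b + 3)*(b^2 - 2*b) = b*(b + 2)*(b + 3)*(b - 2)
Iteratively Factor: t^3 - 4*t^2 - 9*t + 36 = (t - 3)*(t^2 - t - 12) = (t - 4)*(t - 3)*(t + 3)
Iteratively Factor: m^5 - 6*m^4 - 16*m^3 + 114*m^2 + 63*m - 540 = (m + 3)*(m^4 - 9*m^3 + 11*m^2 + 81*m - 180) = (m - 5)*(m + 3)*(m^3 - 4*m^2 - 9*m + 36) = (m - 5)*(m - 4)*(m + 3)*(m^2 - 9) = (m - 5)*(m - 4)*(m - 3)*(m + 3)*(m + 3)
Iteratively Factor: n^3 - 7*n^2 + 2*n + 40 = (n - 4)*(n^2 - 3*n - 10) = (n - 5)*(n - 4)*(n + 2)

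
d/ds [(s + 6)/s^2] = (-s - 12)/s^3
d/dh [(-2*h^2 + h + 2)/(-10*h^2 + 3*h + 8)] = 2*(2*h^2 + 4*h + 1)/(100*h^4 - 60*h^3 - 151*h^2 + 48*h + 64)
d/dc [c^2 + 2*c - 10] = 2*c + 2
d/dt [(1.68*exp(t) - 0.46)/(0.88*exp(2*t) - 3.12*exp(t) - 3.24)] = (-1.4784*exp(2*t) + 0.8096*exp(t) - 6.8784)*exp(t)/(0.7744*exp(4*t) - 5.4912*exp(3*t) + 4.032*exp(2*t) + 20.2176*exp(t) + 10.4976)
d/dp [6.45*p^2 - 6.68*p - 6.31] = 12.9*p - 6.68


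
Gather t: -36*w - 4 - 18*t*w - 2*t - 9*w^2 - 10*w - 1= t*(-18*w - 2) - 9*w^2 - 46*w - 5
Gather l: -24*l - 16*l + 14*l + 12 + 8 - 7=13 - 26*l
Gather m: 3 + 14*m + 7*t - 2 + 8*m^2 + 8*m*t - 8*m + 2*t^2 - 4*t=8*m^2 + m*(8*t + 6) + 2*t^2 + 3*t + 1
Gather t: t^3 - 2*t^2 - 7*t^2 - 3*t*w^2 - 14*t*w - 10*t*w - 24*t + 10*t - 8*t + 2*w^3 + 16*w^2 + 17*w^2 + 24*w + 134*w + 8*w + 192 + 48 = t^3 - 9*t^2 + t*(-3*w^2 - 24*w - 22) + 2*w^3 + 33*w^2 + 166*w + 240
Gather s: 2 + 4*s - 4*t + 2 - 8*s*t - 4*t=s*(4 - 8*t) - 8*t + 4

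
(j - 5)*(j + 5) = j^2 - 25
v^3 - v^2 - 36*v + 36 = (v - 6)*(v - 1)*(v + 6)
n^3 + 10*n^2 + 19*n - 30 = (n - 1)*(n + 5)*(n + 6)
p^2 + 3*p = p*(p + 3)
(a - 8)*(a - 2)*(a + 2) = a^3 - 8*a^2 - 4*a + 32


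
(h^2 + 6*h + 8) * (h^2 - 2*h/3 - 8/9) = h^4 + 16*h^3/3 + 28*h^2/9 - 32*h/3 - 64/9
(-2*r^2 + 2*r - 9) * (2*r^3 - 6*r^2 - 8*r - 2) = -4*r^5 + 16*r^4 - 14*r^3 + 42*r^2 + 68*r + 18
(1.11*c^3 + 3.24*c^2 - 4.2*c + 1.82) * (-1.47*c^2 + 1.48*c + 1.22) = -1.6317*c^5 - 3.12*c^4 + 12.3234*c^3 - 4.9386*c^2 - 2.4304*c + 2.2204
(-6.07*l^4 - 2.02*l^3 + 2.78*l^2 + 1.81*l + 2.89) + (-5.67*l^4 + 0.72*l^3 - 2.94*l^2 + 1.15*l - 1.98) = -11.74*l^4 - 1.3*l^3 - 0.16*l^2 + 2.96*l + 0.91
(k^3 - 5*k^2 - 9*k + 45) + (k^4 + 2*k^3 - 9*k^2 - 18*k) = k^4 + 3*k^3 - 14*k^2 - 27*k + 45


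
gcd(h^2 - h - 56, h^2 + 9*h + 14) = h + 7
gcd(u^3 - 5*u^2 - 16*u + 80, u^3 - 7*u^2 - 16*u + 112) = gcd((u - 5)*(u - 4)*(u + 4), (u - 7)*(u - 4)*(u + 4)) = u^2 - 16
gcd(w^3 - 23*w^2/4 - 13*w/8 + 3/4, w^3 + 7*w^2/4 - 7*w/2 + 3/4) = w - 1/4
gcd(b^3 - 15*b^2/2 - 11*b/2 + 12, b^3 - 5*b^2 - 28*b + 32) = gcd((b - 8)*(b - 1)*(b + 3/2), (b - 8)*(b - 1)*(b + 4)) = b^2 - 9*b + 8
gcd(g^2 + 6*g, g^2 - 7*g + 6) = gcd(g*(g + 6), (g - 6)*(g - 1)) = 1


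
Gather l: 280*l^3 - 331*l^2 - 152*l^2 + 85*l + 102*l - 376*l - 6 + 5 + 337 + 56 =280*l^3 - 483*l^2 - 189*l + 392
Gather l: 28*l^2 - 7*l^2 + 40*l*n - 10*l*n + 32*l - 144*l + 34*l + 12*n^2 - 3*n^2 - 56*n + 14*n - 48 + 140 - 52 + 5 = 21*l^2 + l*(30*n - 78) + 9*n^2 - 42*n + 45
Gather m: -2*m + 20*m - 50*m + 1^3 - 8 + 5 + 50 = 48 - 32*m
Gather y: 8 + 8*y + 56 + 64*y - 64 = 72*y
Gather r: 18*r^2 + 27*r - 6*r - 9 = 18*r^2 + 21*r - 9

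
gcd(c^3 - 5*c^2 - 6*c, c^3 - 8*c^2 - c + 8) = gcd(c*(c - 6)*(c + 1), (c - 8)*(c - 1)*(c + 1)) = c + 1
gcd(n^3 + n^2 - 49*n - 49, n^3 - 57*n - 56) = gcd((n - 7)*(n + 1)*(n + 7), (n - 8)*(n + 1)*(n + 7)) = n^2 + 8*n + 7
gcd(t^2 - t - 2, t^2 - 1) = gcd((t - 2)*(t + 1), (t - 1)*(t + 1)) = t + 1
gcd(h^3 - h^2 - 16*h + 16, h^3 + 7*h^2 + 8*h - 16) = h^2 + 3*h - 4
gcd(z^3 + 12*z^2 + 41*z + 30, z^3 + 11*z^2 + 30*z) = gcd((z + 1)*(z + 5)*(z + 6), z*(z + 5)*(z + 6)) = z^2 + 11*z + 30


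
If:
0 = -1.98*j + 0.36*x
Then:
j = 0.181818181818182*x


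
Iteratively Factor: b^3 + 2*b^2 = (b + 2)*(b^2) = b*(b + 2)*(b)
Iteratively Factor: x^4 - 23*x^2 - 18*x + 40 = (x + 2)*(x^3 - 2*x^2 - 19*x + 20) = (x - 5)*(x + 2)*(x^2 + 3*x - 4) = (x - 5)*(x + 2)*(x + 4)*(x - 1)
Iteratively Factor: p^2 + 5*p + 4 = (p + 1)*(p + 4)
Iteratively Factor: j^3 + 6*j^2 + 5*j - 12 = (j + 3)*(j^2 + 3*j - 4) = (j - 1)*(j + 3)*(j + 4)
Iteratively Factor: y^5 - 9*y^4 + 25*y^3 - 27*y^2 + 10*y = (y)*(y^4 - 9*y^3 + 25*y^2 - 27*y + 10) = y*(y - 1)*(y^3 - 8*y^2 + 17*y - 10) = y*(y - 1)^2*(y^2 - 7*y + 10) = y*(y - 5)*(y - 1)^2*(y - 2)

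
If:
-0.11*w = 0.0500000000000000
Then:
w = -0.45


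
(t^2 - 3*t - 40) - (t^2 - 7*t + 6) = 4*t - 46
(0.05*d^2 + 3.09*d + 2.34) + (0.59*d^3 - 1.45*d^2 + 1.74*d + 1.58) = 0.59*d^3 - 1.4*d^2 + 4.83*d + 3.92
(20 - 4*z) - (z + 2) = 18 - 5*z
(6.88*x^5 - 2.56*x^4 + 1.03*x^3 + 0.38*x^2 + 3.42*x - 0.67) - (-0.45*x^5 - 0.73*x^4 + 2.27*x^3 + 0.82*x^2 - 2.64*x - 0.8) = 7.33*x^5 - 1.83*x^4 - 1.24*x^3 - 0.44*x^2 + 6.06*x + 0.13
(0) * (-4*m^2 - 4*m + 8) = 0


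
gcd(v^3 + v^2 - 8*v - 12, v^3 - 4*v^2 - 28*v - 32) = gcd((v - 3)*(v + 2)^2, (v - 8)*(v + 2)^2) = v^2 + 4*v + 4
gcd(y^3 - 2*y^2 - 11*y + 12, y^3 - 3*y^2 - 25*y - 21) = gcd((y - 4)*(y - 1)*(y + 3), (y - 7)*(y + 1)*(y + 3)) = y + 3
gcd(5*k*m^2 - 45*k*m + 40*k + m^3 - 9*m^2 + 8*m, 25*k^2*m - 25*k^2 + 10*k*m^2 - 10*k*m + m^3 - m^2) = 5*k*m - 5*k + m^2 - m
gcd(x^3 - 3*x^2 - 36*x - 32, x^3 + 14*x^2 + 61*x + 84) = x + 4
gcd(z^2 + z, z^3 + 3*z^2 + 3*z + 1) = z + 1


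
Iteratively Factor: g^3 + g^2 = (g)*(g^2 + g) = g*(g + 1)*(g)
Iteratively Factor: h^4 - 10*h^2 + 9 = (h - 1)*(h^3 + h^2 - 9*h - 9) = (h - 1)*(h + 3)*(h^2 - 2*h - 3) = (h - 1)*(h + 1)*(h + 3)*(h - 3)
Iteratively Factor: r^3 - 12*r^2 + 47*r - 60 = (r - 5)*(r^2 - 7*r + 12) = (r - 5)*(r - 3)*(r - 4)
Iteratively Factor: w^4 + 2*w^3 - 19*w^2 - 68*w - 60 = (w - 5)*(w^3 + 7*w^2 + 16*w + 12) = (w - 5)*(w + 2)*(w^2 + 5*w + 6) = (w - 5)*(w + 2)*(w + 3)*(w + 2)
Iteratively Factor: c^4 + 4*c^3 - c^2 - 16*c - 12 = (c + 2)*(c^3 + 2*c^2 - 5*c - 6) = (c + 1)*(c + 2)*(c^2 + c - 6) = (c + 1)*(c + 2)*(c + 3)*(c - 2)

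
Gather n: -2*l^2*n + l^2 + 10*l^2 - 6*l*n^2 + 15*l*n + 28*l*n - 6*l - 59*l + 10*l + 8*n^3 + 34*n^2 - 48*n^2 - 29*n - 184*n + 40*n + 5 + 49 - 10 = 11*l^2 - 55*l + 8*n^3 + n^2*(-6*l - 14) + n*(-2*l^2 + 43*l - 173) + 44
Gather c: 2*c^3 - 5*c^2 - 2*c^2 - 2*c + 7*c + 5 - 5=2*c^3 - 7*c^2 + 5*c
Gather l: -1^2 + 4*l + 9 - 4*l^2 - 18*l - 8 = -4*l^2 - 14*l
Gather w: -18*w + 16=16 - 18*w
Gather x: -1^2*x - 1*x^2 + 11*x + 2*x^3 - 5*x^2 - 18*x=2*x^3 - 6*x^2 - 8*x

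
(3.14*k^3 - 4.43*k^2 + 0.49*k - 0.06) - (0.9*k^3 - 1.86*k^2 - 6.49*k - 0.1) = 2.24*k^3 - 2.57*k^2 + 6.98*k + 0.04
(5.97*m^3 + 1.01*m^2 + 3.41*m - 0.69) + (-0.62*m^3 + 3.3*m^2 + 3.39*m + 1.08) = 5.35*m^3 + 4.31*m^2 + 6.8*m + 0.39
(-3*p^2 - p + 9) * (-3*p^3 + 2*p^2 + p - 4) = 9*p^5 - 3*p^4 - 32*p^3 + 29*p^2 + 13*p - 36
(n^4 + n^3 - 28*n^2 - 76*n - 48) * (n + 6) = n^5 + 7*n^4 - 22*n^3 - 244*n^2 - 504*n - 288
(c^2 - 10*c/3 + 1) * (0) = 0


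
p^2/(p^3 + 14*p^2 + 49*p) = p/(p^2 + 14*p + 49)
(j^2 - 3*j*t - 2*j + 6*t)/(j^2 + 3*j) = (j^2 - 3*j*t - 2*j + 6*t)/(j*(j + 3))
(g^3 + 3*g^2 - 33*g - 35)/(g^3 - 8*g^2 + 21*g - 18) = (g^3 + 3*g^2 - 33*g - 35)/(g^3 - 8*g^2 + 21*g - 18)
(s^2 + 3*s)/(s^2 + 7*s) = (s + 3)/(s + 7)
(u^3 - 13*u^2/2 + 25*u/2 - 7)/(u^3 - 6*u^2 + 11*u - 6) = (u - 7/2)/(u - 3)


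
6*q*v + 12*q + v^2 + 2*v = (6*q + v)*(v + 2)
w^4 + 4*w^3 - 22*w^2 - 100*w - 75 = (w - 5)*(w + 1)*(w + 3)*(w + 5)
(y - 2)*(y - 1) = y^2 - 3*y + 2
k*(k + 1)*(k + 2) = k^3 + 3*k^2 + 2*k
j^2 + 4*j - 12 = (j - 2)*(j + 6)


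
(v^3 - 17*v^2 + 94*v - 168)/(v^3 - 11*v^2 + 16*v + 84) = (v - 4)/(v + 2)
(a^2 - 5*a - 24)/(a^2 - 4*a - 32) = (a + 3)/(a + 4)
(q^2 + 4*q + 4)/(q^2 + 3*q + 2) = (q + 2)/(q + 1)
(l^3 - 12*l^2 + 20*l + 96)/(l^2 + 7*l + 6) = (l^3 - 12*l^2 + 20*l + 96)/(l^2 + 7*l + 6)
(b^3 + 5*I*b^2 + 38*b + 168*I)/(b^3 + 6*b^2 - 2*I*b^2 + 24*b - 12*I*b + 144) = (b + 7*I)/(b + 6)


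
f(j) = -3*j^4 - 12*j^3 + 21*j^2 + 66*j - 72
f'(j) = -12*j^3 - 36*j^2 + 42*j + 66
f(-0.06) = -75.88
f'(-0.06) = 63.35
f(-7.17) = -2971.04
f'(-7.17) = 2337.36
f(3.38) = -463.93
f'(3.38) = -666.69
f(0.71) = -19.61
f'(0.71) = 73.38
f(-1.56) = -96.06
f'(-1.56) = -41.57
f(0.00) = -72.00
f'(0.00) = 66.00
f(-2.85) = -9.66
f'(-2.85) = -68.32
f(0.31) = -49.91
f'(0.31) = 75.20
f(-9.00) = -9900.00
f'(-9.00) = 5520.00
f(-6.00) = -1008.00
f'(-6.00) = 1110.00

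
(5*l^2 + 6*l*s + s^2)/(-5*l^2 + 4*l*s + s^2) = (l + s)/(-l + s)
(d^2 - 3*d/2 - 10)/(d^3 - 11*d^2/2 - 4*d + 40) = 1/(d - 4)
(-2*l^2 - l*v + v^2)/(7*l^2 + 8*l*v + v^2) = (-2*l + v)/(7*l + v)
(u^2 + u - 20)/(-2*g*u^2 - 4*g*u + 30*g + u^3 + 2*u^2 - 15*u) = (u - 4)/(-2*g*u + 6*g + u^2 - 3*u)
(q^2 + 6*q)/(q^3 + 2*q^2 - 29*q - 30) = q/(q^2 - 4*q - 5)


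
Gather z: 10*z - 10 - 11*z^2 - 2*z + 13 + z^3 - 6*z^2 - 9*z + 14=z^3 - 17*z^2 - z + 17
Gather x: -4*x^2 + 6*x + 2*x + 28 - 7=-4*x^2 + 8*x + 21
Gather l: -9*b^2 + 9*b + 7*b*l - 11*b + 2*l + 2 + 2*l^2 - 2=-9*b^2 - 2*b + 2*l^2 + l*(7*b + 2)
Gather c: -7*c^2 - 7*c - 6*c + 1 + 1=-7*c^2 - 13*c + 2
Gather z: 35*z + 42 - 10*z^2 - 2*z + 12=-10*z^2 + 33*z + 54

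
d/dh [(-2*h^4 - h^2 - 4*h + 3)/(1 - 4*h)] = 2*(12*h^4 - 4*h^3 + 2*h^2 - h + 4)/(16*h^2 - 8*h + 1)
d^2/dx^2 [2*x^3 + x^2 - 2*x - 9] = 12*x + 2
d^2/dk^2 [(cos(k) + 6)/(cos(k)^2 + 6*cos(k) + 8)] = (-9*(1 - cos(2*k))^2*cos(k)/4 - 9*(1 - cos(2*k))^2/2 + 349*cos(k) + 12*cos(2*k) - 33*cos(3*k)/2 + cos(5*k)/2 + 270)/((cos(k) + 2)^3*(cos(k) + 4)^3)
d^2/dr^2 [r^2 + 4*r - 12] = 2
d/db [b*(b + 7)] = 2*b + 7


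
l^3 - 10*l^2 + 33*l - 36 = (l - 4)*(l - 3)^2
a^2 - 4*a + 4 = (a - 2)^2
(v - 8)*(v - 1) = v^2 - 9*v + 8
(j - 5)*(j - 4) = j^2 - 9*j + 20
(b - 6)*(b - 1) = b^2 - 7*b + 6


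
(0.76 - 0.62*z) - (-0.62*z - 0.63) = 1.39000000000000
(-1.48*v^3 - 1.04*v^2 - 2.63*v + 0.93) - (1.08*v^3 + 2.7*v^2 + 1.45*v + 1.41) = -2.56*v^3 - 3.74*v^2 - 4.08*v - 0.48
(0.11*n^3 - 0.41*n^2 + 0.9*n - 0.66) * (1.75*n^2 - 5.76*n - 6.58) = 0.1925*n^5 - 1.3511*n^4 + 3.2128*n^3 - 3.6412*n^2 - 2.1204*n + 4.3428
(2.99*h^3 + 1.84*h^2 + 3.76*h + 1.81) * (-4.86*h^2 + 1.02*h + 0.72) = -14.5314*h^5 - 5.8926*h^4 - 14.244*h^3 - 3.6366*h^2 + 4.5534*h + 1.3032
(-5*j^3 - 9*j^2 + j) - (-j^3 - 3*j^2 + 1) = -4*j^3 - 6*j^2 + j - 1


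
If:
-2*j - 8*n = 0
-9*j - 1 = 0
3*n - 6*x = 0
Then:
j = -1/9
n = 1/36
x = 1/72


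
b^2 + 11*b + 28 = (b + 4)*(b + 7)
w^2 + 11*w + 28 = (w + 4)*(w + 7)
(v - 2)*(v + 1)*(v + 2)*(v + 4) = v^4 + 5*v^3 - 20*v - 16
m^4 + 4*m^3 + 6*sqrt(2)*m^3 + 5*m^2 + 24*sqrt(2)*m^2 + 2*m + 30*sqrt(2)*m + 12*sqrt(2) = (m + 1)^2*(m + 2)*(m + 6*sqrt(2))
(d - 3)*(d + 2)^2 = d^3 + d^2 - 8*d - 12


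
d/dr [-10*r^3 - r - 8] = -30*r^2 - 1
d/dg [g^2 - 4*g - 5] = 2*g - 4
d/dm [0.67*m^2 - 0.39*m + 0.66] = 1.34*m - 0.39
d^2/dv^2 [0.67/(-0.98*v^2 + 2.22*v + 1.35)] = (-1.286936*v^2 + 2.915304*v + 0.67*(1.96*v - 2.22)*(3.92*v - 4.44) + 1.77282)/(-0.98*v^2 + 2.22*v + 1.35)^3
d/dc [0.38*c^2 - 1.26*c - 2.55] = 0.76*c - 1.26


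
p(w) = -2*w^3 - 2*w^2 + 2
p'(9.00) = -522.00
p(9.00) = -1618.00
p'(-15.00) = -1290.00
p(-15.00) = 6302.00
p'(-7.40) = -298.96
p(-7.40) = 702.93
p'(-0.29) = 0.66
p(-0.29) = 1.88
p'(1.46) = -18.63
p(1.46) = -8.49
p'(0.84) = -7.59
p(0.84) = -0.60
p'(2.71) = -54.90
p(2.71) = -52.49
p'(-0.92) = -1.40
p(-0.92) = 1.86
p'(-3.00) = -42.00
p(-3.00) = 38.00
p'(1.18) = -13.07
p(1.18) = -4.07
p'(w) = -6*w^2 - 4*w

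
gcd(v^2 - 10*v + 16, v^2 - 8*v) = v - 8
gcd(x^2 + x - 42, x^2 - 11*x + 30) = x - 6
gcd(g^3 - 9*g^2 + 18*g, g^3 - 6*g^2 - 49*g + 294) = g - 6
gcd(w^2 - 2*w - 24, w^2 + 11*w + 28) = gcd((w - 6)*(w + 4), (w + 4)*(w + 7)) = w + 4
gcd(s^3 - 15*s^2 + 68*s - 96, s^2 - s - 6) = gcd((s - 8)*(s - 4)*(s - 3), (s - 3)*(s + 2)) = s - 3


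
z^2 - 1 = (z - 1)*(z + 1)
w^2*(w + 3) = w^3 + 3*w^2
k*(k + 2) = k^2 + 2*k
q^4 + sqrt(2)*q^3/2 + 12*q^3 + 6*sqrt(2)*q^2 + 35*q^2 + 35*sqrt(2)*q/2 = q*(q + 5)*(q + 7)*(q + sqrt(2)/2)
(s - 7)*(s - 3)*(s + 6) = s^3 - 4*s^2 - 39*s + 126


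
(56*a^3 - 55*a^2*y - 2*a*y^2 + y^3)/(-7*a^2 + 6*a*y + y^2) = -8*a + y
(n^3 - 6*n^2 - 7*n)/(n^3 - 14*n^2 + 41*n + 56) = n/(n - 8)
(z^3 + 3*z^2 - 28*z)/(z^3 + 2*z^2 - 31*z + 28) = z/(z - 1)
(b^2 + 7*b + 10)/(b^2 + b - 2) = (b + 5)/(b - 1)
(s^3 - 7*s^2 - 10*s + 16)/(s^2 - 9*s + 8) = s + 2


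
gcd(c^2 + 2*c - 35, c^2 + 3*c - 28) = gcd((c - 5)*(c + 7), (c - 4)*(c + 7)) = c + 7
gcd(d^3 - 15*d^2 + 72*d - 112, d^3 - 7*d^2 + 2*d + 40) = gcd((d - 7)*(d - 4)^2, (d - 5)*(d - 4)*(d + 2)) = d - 4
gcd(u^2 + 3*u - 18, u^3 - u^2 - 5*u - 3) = u - 3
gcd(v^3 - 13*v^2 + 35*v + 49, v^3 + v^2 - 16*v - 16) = v + 1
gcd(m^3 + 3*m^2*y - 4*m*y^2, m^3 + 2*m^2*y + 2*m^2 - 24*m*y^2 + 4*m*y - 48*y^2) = 1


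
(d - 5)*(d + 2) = d^2 - 3*d - 10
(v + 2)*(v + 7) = v^2 + 9*v + 14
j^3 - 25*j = j*(j - 5)*(j + 5)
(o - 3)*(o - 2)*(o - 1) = o^3 - 6*o^2 + 11*o - 6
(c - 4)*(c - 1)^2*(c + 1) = c^4 - 5*c^3 + 3*c^2 + 5*c - 4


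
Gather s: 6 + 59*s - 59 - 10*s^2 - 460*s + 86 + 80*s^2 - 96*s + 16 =70*s^2 - 497*s + 49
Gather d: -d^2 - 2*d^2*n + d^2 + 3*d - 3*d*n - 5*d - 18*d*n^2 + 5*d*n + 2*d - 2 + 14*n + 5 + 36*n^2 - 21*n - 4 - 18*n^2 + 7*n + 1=-2*d^2*n + d*(-18*n^2 + 2*n) + 18*n^2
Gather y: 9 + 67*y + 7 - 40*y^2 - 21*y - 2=-40*y^2 + 46*y + 14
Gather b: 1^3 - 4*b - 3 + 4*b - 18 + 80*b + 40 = 80*b + 20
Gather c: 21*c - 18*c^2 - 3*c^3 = -3*c^3 - 18*c^2 + 21*c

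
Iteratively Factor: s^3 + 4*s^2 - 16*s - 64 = (s - 4)*(s^2 + 8*s + 16) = (s - 4)*(s + 4)*(s + 4)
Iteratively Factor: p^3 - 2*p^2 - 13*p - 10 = (p + 1)*(p^2 - 3*p - 10) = (p - 5)*(p + 1)*(p + 2)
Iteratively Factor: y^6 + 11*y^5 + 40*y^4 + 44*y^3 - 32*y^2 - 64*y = (y - 1)*(y^5 + 12*y^4 + 52*y^3 + 96*y^2 + 64*y) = (y - 1)*(y + 2)*(y^4 + 10*y^3 + 32*y^2 + 32*y) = (y - 1)*(y + 2)*(y + 4)*(y^3 + 6*y^2 + 8*y) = (y - 1)*(y + 2)*(y + 4)^2*(y^2 + 2*y) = y*(y - 1)*(y + 2)*(y + 4)^2*(y + 2)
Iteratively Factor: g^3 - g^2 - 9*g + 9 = (g - 1)*(g^2 - 9) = (g - 1)*(g + 3)*(g - 3)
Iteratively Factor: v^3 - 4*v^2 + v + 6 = (v - 2)*(v^2 - 2*v - 3) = (v - 3)*(v - 2)*(v + 1)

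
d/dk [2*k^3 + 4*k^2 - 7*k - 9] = 6*k^2 + 8*k - 7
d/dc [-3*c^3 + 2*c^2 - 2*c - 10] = -9*c^2 + 4*c - 2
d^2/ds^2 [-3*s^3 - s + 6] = -18*s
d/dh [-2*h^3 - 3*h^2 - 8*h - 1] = -6*h^2 - 6*h - 8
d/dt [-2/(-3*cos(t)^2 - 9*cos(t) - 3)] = 2*(2*cos(t) + 3)*sin(t)/(3*(cos(t)^2 + 3*cos(t) + 1)^2)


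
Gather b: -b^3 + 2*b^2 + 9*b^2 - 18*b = -b^3 + 11*b^2 - 18*b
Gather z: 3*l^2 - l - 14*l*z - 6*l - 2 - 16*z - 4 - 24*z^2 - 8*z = 3*l^2 - 7*l - 24*z^2 + z*(-14*l - 24) - 6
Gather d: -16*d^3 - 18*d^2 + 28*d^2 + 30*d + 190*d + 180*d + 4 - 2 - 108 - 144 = -16*d^3 + 10*d^2 + 400*d - 250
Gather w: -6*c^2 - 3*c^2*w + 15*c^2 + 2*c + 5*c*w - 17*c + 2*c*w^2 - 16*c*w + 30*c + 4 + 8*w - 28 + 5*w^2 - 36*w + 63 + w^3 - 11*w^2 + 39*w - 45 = 9*c^2 + 15*c + w^3 + w^2*(2*c - 6) + w*(-3*c^2 - 11*c + 11) - 6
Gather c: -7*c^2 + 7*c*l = -7*c^2 + 7*c*l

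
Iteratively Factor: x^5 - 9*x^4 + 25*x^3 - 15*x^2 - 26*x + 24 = (x - 3)*(x^4 - 6*x^3 + 7*x^2 + 6*x - 8) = (x - 3)*(x - 1)*(x^3 - 5*x^2 + 2*x + 8) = (x - 3)*(x - 2)*(x - 1)*(x^2 - 3*x - 4) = (x - 4)*(x - 3)*(x - 2)*(x - 1)*(x + 1)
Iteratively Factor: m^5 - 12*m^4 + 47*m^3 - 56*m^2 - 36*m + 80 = (m - 2)*(m^4 - 10*m^3 + 27*m^2 - 2*m - 40) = (m - 2)^2*(m^3 - 8*m^2 + 11*m + 20) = (m - 2)^2*(m + 1)*(m^2 - 9*m + 20) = (m - 4)*(m - 2)^2*(m + 1)*(m - 5)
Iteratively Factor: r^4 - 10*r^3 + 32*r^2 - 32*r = (r - 4)*(r^3 - 6*r^2 + 8*r) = r*(r - 4)*(r^2 - 6*r + 8) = r*(r - 4)^2*(r - 2)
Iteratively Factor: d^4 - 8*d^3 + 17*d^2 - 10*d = (d)*(d^3 - 8*d^2 + 17*d - 10) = d*(d - 5)*(d^2 - 3*d + 2) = d*(d - 5)*(d - 1)*(d - 2)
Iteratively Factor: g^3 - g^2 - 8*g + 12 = (g - 2)*(g^2 + g - 6) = (g - 2)*(g + 3)*(g - 2)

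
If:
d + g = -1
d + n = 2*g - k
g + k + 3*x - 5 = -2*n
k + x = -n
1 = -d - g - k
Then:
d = 2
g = -3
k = 0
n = -8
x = 8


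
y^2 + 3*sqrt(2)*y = y*(y + 3*sqrt(2))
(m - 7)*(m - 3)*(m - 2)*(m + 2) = m^4 - 10*m^3 + 17*m^2 + 40*m - 84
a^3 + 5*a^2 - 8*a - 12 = (a - 2)*(a + 1)*(a + 6)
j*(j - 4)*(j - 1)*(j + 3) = j^4 - 2*j^3 - 11*j^2 + 12*j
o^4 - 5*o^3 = o^3*(o - 5)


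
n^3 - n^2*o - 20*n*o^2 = n*(n - 5*o)*(n + 4*o)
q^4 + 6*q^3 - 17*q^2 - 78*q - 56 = (q - 4)*(q + 1)*(q + 2)*(q + 7)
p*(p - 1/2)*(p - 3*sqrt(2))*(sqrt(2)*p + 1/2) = sqrt(2)*p^4 - 11*p^3/2 - sqrt(2)*p^3/2 - 3*sqrt(2)*p^2/2 + 11*p^2/4 + 3*sqrt(2)*p/4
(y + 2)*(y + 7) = y^2 + 9*y + 14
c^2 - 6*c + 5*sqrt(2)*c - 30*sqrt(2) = (c - 6)*(c + 5*sqrt(2))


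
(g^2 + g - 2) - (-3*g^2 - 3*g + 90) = 4*g^2 + 4*g - 92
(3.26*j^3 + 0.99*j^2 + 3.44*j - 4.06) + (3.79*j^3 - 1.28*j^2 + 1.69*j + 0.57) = 7.05*j^3 - 0.29*j^2 + 5.13*j - 3.49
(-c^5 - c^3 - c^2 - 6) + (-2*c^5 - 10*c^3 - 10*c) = -3*c^5 - 11*c^3 - c^2 - 10*c - 6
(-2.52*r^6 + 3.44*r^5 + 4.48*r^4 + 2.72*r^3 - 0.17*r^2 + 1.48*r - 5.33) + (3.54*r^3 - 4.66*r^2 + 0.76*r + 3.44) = -2.52*r^6 + 3.44*r^5 + 4.48*r^4 + 6.26*r^3 - 4.83*r^2 + 2.24*r - 1.89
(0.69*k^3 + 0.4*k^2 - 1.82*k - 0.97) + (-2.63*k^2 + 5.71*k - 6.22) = 0.69*k^3 - 2.23*k^2 + 3.89*k - 7.19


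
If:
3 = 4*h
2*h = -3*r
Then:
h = 3/4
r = -1/2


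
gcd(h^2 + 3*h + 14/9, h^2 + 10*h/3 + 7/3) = h + 7/3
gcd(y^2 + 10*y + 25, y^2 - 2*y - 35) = y + 5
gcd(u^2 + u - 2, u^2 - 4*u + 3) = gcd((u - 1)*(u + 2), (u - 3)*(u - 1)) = u - 1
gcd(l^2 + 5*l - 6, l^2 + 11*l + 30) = l + 6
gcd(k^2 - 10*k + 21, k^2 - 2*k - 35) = k - 7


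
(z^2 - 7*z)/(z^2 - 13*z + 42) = z/(z - 6)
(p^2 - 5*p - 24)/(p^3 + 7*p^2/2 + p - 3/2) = 2*(p - 8)/(2*p^2 + p - 1)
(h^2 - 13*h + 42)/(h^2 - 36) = (h - 7)/(h + 6)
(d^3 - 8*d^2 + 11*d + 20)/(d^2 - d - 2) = (d^2 - 9*d + 20)/(d - 2)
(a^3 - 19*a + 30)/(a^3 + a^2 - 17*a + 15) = (a - 2)/(a - 1)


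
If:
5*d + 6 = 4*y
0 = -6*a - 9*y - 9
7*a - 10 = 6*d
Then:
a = -10/51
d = -290/153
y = -133/153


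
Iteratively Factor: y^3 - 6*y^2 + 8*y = (y)*(y^2 - 6*y + 8) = y*(y - 2)*(y - 4)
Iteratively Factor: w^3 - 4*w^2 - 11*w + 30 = (w - 5)*(w^2 + w - 6) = (w - 5)*(w - 2)*(w + 3)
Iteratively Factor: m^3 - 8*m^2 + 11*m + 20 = (m + 1)*(m^2 - 9*m + 20) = (m - 4)*(m + 1)*(m - 5)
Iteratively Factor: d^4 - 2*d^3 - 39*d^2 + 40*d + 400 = (d + 4)*(d^3 - 6*d^2 - 15*d + 100) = (d + 4)^2*(d^2 - 10*d + 25) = (d - 5)*(d + 4)^2*(d - 5)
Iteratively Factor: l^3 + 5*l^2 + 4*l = (l + 4)*(l^2 + l) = l*(l + 4)*(l + 1)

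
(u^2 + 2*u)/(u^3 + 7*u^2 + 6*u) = (u + 2)/(u^2 + 7*u + 6)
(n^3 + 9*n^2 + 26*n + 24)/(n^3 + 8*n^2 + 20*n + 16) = (n + 3)/(n + 2)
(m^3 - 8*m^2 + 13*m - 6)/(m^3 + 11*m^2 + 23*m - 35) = (m^2 - 7*m + 6)/(m^2 + 12*m + 35)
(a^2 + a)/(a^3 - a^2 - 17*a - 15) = a/(a^2 - 2*a - 15)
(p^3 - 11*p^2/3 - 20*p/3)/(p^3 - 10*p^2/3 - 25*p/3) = (3*p + 4)/(3*p + 5)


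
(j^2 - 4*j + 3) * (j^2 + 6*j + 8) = j^4 + 2*j^3 - 13*j^2 - 14*j + 24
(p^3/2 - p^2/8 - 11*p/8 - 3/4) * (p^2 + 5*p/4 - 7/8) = p^5/2 + p^4/2 - 63*p^3/32 - 151*p^2/64 + 17*p/64 + 21/32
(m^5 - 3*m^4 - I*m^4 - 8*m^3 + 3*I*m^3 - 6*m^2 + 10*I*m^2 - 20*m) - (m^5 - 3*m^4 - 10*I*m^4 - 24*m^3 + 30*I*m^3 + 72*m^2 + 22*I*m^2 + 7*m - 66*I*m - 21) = 9*I*m^4 + 16*m^3 - 27*I*m^3 - 78*m^2 - 12*I*m^2 - 27*m + 66*I*m + 21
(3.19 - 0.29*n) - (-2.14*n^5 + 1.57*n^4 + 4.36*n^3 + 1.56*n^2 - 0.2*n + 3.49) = 2.14*n^5 - 1.57*n^4 - 4.36*n^3 - 1.56*n^2 - 0.09*n - 0.3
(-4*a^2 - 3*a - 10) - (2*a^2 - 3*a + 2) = -6*a^2 - 12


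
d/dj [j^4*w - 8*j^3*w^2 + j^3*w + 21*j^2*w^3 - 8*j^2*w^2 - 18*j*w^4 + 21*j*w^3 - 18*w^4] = w*(4*j^3 - 24*j^2*w + 3*j^2 + 42*j*w^2 - 16*j*w - 18*w^3 + 21*w^2)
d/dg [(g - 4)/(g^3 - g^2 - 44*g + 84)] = (g^3 - g^2 - 44*g + (g - 4)*(-3*g^2 + 2*g + 44) + 84)/(g^3 - g^2 - 44*g + 84)^2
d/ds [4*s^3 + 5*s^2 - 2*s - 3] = 12*s^2 + 10*s - 2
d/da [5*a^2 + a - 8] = 10*a + 1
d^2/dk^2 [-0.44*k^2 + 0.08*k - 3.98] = -0.880000000000000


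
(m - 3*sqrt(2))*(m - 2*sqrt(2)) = m^2 - 5*sqrt(2)*m + 12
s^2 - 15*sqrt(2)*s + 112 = (s - 8*sqrt(2))*(s - 7*sqrt(2))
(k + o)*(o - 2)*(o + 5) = k*o^2 + 3*k*o - 10*k + o^3 + 3*o^2 - 10*o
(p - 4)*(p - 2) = p^2 - 6*p + 8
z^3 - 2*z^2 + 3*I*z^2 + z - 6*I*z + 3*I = (z - 1)^2*(z + 3*I)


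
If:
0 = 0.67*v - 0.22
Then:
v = 0.33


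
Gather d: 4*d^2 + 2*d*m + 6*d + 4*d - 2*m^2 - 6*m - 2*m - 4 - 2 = 4*d^2 + d*(2*m + 10) - 2*m^2 - 8*m - 6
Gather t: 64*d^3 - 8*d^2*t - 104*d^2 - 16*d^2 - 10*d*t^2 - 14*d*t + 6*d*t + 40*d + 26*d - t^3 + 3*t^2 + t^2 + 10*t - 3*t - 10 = 64*d^3 - 120*d^2 + 66*d - t^3 + t^2*(4 - 10*d) + t*(-8*d^2 - 8*d + 7) - 10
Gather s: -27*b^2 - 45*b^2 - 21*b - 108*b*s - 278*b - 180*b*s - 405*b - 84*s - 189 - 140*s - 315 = -72*b^2 - 704*b + s*(-288*b - 224) - 504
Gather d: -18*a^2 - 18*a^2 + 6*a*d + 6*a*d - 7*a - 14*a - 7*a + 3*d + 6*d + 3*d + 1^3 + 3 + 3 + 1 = -36*a^2 - 28*a + d*(12*a + 12) + 8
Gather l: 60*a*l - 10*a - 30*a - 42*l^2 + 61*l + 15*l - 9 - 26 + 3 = -40*a - 42*l^2 + l*(60*a + 76) - 32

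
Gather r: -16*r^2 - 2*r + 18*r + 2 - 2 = -16*r^2 + 16*r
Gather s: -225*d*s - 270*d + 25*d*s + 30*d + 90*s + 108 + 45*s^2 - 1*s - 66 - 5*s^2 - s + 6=-240*d + 40*s^2 + s*(88 - 200*d) + 48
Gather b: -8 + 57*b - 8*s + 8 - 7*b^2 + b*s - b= -7*b^2 + b*(s + 56) - 8*s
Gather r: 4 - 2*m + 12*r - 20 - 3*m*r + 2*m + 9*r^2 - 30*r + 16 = 9*r^2 + r*(-3*m - 18)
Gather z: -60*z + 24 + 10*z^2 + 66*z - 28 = 10*z^2 + 6*z - 4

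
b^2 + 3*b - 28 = (b - 4)*(b + 7)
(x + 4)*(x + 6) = x^2 + 10*x + 24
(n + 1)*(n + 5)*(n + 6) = n^3 + 12*n^2 + 41*n + 30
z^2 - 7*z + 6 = (z - 6)*(z - 1)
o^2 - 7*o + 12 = (o - 4)*(o - 3)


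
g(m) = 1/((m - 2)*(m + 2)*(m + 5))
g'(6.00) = 0.00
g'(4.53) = -0.00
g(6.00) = 0.00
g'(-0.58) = 0.03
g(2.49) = 0.06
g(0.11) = -0.05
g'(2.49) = -0.15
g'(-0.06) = 0.01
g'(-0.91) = 0.06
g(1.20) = -0.06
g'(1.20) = -0.05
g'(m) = -1/((m - 2)*(m + 2)*(m + 5)^2) - 1/((m - 2)*(m + 2)^2*(m + 5)) - 1/((m - 2)^2*(m + 2)*(m + 5)) = (-(m - 2)*(m + 2) - (m - 2)*(m + 5) - (m + 2)*(m + 5))/((m - 2)^2*(m + 2)^2*(m + 5)^2)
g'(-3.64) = 0.00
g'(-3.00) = 0.07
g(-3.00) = 0.10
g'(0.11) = 0.01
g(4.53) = 0.01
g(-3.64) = 0.08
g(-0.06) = -0.05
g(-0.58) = -0.06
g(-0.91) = -0.08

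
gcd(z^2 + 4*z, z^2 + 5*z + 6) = 1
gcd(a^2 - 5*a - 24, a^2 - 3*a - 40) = a - 8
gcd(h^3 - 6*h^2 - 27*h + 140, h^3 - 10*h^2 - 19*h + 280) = h^2 - 2*h - 35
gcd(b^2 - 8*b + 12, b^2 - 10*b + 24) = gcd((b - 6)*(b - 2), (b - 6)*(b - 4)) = b - 6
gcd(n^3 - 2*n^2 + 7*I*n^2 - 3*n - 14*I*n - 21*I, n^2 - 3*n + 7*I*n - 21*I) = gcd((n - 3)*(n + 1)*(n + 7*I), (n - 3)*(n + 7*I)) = n^2 + n*(-3 + 7*I) - 21*I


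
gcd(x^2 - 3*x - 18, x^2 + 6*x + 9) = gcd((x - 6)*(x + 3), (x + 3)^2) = x + 3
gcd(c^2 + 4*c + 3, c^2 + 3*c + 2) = c + 1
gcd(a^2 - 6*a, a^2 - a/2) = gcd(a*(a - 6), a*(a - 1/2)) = a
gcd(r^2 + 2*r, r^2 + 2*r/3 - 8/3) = r + 2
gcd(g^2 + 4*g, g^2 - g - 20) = g + 4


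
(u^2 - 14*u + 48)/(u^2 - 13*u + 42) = (u - 8)/(u - 7)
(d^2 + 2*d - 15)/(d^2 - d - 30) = (d - 3)/(d - 6)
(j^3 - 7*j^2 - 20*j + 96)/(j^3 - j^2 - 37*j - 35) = (-j^3 + 7*j^2 + 20*j - 96)/(-j^3 + j^2 + 37*j + 35)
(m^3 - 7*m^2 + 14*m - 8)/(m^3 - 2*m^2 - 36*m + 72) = (m^2 - 5*m + 4)/(m^2 - 36)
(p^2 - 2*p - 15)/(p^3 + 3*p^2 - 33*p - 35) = (p + 3)/(p^2 + 8*p + 7)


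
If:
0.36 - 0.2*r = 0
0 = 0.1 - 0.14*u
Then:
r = 1.80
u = 0.71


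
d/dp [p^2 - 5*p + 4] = 2*p - 5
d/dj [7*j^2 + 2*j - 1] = 14*j + 2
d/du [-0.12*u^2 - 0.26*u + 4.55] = -0.24*u - 0.26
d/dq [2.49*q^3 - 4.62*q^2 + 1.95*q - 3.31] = 7.47*q^2 - 9.24*q + 1.95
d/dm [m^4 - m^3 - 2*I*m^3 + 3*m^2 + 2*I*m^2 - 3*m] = 4*m^3 + m^2*(-3 - 6*I) + m*(6 + 4*I) - 3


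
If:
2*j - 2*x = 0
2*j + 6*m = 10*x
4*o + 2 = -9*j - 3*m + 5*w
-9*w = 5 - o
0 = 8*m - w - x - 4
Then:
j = 153/469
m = 204/469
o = -1228/469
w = -397/469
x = 153/469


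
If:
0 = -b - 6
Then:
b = -6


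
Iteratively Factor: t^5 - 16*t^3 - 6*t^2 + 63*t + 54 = (t - 3)*(t^4 + 3*t^3 - 7*t^2 - 27*t - 18) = (t - 3)*(t + 2)*(t^3 + t^2 - 9*t - 9) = (t - 3)*(t + 2)*(t + 3)*(t^2 - 2*t - 3) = (t - 3)*(t + 1)*(t + 2)*(t + 3)*(t - 3)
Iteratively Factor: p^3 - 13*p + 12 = (p + 4)*(p^2 - 4*p + 3) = (p - 1)*(p + 4)*(p - 3)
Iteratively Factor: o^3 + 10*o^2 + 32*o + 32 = (o + 4)*(o^2 + 6*o + 8) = (o + 4)^2*(o + 2)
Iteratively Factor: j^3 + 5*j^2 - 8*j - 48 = (j + 4)*(j^2 + j - 12) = (j + 4)^2*(j - 3)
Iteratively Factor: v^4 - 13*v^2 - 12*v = (v - 4)*(v^3 + 4*v^2 + 3*v) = (v - 4)*(v + 3)*(v^2 + v) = (v - 4)*(v + 1)*(v + 3)*(v)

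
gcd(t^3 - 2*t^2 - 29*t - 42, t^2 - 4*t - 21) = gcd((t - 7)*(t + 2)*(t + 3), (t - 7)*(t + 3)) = t^2 - 4*t - 21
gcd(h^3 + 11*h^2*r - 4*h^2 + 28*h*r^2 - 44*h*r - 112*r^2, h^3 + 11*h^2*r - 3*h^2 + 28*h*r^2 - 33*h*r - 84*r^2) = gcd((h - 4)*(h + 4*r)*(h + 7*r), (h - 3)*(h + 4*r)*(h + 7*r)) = h^2 + 11*h*r + 28*r^2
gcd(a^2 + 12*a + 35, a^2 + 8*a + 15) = a + 5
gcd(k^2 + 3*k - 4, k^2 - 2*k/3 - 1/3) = k - 1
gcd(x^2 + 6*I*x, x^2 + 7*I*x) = x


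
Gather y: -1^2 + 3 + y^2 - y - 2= y^2 - y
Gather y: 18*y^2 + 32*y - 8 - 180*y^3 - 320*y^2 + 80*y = -180*y^3 - 302*y^2 + 112*y - 8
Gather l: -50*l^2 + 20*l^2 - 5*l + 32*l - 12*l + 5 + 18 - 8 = -30*l^2 + 15*l + 15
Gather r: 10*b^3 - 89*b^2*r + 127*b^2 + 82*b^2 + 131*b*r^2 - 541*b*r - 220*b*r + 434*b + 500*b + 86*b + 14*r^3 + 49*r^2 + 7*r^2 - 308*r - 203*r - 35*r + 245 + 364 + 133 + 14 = 10*b^3 + 209*b^2 + 1020*b + 14*r^3 + r^2*(131*b + 56) + r*(-89*b^2 - 761*b - 546) + 756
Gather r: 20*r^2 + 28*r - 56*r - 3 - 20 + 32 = 20*r^2 - 28*r + 9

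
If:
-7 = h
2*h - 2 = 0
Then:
No Solution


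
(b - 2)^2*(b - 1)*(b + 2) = b^4 - 3*b^3 - 2*b^2 + 12*b - 8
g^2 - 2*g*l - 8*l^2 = (g - 4*l)*(g + 2*l)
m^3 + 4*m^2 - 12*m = m*(m - 2)*(m + 6)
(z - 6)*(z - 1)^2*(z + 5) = z^4 - 3*z^3 - 27*z^2 + 59*z - 30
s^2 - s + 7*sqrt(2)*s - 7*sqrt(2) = (s - 1)*(s + 7*sqrt(2))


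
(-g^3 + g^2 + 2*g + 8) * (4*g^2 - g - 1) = -4*g^5 + 5*g^4 + 8*g^3 + 29*g^2 - 10*g - 8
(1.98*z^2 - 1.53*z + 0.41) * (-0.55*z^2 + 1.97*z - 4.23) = -1.089*z^4 + 4.7421*z^3 - 11.615*z^2 + 7.2796*z - 1.7343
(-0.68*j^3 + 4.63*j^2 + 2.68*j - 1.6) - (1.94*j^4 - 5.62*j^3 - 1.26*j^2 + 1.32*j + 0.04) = -1.94*j^4 + 4.94*j^3 + 5.89*j^2 + 1.36*j - 1.64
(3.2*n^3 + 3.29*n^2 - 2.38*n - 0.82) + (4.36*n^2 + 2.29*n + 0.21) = 3.2*n^3 + 7.65*n^2 - 0.0899999999999999*n - 0.61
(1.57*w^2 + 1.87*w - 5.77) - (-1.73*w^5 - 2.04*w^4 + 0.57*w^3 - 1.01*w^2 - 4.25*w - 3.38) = 1.73*w^5 + 2.04*w^4 - 0.57*w^3 + 2.58*w^2 + 6.12*w - 2.39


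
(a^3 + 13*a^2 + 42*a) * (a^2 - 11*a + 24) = a^5 + 2*a^4 - 77*a^3 - 150*a^2 + 1008*a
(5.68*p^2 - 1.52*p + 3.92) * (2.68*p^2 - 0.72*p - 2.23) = 15.2224*p^4 - 8.1632*p^3 - 1.0664*p^2 + 0.5672*p - 8.7416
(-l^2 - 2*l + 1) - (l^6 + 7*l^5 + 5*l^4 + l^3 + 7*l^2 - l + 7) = -l^6 - 7*l^5 - 5*l^4 - l^3 - 8*l^2 - l - 6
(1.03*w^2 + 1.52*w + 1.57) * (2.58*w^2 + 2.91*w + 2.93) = 2.6574*w^4 + 6.9189*w^3 + 11.4917*w^2 + 9.0223*w + 4.6001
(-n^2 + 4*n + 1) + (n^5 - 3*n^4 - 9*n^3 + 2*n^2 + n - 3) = n^5 - 3*n^4 - 9*n^3 + n^2 + 5*n - 2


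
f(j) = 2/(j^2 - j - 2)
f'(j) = 2*(1 - 2*j)/(j^2 - j - 2)^2 = 2*(1 - 2*j)/(-j^2 + j + 2)^2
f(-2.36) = 0.34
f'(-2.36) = 0.33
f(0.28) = -0.91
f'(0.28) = 0.18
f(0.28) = -0.91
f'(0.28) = 0.18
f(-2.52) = 0.29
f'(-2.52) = 0.26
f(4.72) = 0.13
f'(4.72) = -0.07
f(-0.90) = -6.90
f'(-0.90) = 66.59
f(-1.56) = 1.00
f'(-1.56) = 2.07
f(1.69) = -2.40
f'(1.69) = -6.85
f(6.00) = 0.07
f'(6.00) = -0.03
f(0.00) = -1.00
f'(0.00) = 0.50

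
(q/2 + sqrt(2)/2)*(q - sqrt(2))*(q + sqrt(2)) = q^3/2 + sqrt(2)*q^2/2 - q - sqrt(2)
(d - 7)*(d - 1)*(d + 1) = d^3 - 7*d^2 - d + 7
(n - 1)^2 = n^2 - 2*n + 1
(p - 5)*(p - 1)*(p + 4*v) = p^3 + 4*p^2*v - 6*p^2 - 24*p*v + 5*p + 20*v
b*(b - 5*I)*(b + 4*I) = b^3 - I*b^2 + 20*b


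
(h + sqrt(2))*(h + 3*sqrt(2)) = h^2 + 4*sqrt(2)*h + 6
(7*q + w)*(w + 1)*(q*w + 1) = 7*q^2*w^2 + 7*q^2*w + q*w^3 + q*w^2 + 7*q*w + 7*q + w^2 + w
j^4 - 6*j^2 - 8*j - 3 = (j - 3)*(j + 1)^3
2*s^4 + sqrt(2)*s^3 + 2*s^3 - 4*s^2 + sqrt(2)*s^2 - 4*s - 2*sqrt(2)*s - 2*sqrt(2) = (s - sqrt(2))*(s + sqrt(2))*(sqrt(2)*s + 1)*(sqrt(2)*s + sqrt(2))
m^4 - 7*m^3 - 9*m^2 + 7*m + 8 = (m - 8)*(m - 1)*(m + 1)^2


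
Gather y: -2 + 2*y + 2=2*y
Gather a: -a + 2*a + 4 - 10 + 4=a - 2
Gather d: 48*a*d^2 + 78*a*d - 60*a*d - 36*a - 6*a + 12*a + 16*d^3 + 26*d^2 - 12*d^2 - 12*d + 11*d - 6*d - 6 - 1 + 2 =-30*a + 16*d^3 + d^2*(48*a + 14) + d*(18*a - 7) - 5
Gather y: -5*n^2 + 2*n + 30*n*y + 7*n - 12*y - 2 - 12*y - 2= -5*n^2 + 9*n + y*(30*n - 24) - 4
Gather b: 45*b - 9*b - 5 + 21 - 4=36*b + 12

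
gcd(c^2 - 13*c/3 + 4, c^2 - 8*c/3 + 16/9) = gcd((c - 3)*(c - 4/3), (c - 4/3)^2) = c - 4/3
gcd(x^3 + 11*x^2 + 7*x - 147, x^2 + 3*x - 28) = x + 7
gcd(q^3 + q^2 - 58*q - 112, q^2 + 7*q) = q + 7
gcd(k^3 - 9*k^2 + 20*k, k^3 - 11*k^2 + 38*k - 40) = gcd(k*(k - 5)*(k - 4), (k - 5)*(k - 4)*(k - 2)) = k^2 - 9*k + 20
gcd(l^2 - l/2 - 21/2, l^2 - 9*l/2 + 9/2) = 1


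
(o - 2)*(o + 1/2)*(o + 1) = o^3 - o^2/2 - 5*o/2 - 1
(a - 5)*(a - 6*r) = a^2 - 6*a*r - 5*a + 30*r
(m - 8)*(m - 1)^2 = m^3 - 10*m^2 + 17*m - 8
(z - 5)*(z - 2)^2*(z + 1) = z^4 - 8*z^3 + 15*z^2 + 4*z - 20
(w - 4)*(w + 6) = w^2 + 2*w - 24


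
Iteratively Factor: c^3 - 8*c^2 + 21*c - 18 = (c - 2)*(c^2 - 6*c + 9) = (c - 3)*(c - 2)*(c - 3)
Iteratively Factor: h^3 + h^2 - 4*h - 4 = (h + 2)*(h^2 - h - 2) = (h - 2)*(h + 2)*(h + 1)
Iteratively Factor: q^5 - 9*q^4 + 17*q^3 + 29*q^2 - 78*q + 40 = (q + 2)*(q^4 - 11*q^3 + 39*q^2 - 49*q + 20) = (q - 1)*(q + 2)*(q^3 - 10*q^2 + 29*q - 20) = (q - 4)*(q - 1)*(q + 2)*(q^2 - 6*q + 5) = (q - 4)*(q - 1)^2*(q + 2)*(q - 5)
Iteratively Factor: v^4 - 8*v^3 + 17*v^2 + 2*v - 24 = (v - 3)*(v^3 - 5*v^2 + 2*v + 8) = (v - 3)*(v - 2)*(v^2 - 3*v - 4) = (v - 3)*(v - 2)*(v + 1)*(v - 4)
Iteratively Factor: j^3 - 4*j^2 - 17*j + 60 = (j - 5)*(j^2 + j - 12) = (j - 5)*(j + 4)*(j - 3)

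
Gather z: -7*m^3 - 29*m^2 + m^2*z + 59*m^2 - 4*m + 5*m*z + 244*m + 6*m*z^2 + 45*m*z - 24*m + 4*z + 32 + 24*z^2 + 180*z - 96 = -7*m^3 + 30*m^2 + 216*m + z^2*(6*m + 24) + z*(m^2 + 50*m + 184) - 64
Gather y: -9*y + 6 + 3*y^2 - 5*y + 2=3*y^2 - 14*y + 8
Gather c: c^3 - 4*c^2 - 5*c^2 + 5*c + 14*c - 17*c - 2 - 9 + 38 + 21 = c^3 - 9*c^2 + 2*c + 48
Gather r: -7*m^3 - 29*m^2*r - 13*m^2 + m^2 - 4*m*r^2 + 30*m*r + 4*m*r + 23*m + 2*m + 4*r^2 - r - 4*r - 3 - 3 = -7*m^3 - 12*m^2 + 25*m + r^2*(4 - 4*m) + r*(-29*m^2 + 34*m - 5) - 6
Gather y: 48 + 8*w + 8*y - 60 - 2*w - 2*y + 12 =6*w + 6*y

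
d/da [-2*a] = -2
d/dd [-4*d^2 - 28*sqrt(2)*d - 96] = -8*d - 28*sqrt(2)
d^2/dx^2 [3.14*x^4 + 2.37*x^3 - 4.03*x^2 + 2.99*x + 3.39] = 37.68*x^2 + 14.22*x - 8.06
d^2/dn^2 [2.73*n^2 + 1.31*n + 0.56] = 5.46000000000000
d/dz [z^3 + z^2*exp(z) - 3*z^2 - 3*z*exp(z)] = z^2*exp(z) + 3*z^2 - z*exp(z) - 6*z - 3*exp(z)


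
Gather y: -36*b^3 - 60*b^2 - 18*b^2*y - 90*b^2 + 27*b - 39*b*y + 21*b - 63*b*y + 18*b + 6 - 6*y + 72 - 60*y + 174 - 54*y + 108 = -36*b^3 - 150*b^2 + 66*b + y*(-18*b^2 - 102*b - 120) + 360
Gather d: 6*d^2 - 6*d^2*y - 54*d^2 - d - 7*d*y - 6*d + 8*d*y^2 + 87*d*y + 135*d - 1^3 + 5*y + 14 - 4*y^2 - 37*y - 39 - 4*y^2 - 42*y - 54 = d^2*(-6*y - 48) + d*(8*y^2 + 80*y + 128) - 8*y^2 - 74*y - 80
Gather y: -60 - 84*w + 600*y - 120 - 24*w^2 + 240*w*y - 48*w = -24*w^2 - 132*w + y*(240*w + 600) - 180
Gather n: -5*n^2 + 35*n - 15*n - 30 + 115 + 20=-5*n^2 + 20*n + 105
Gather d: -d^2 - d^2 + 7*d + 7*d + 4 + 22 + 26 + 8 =-2*d^2 + 14*d + 60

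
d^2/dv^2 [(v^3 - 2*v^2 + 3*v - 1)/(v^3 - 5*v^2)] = 2*(3*v^4 + 9*v^3 - 51*v^2 + 115*v - 75)/(v^4*(v^3 - 15*v^2 + 75*v - 125))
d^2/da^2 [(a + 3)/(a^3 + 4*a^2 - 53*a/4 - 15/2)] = 8*((a + 3)*(12*a^2 + 32*a - 53)^2 + (-12*a^2 - 32*a - 4*(a + 3)*(3*a + 4) + 53)*(4*a^3 + 16*a^2 - 53*a - 30))/(4*a^3 + 16*a^2 - 53*a - 30)^3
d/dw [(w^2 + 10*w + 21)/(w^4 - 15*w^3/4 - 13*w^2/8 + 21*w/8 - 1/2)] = 8*(-16*w^5 - 210*w^4 - 72*w^3 + 2041*w^2 + 538*w - 481)/(64*w^8 - 480*w^7 + 692*w^6 + 1116*w^5 - 1155*w^4 - 306*w^3 + 545*w^2 - 168*w + 16)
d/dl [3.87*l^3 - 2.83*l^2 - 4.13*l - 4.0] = 11.61*l^2 - 5.66*l - 4.13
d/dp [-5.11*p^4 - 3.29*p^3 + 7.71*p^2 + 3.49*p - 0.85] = -20.44*p^3 - 9.87*p^2 + 15.42*p + 3.49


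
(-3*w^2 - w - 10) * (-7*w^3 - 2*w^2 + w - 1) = 21*w^5 + 13*w^4 + 69*w^3 + 22*w^2 - 9*w + 10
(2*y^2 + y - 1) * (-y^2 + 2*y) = -2*y^4 + 3*y^3 + 3*y^2 - 2*y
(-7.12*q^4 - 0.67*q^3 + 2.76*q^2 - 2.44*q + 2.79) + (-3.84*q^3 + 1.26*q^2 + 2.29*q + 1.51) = -7.12*q^4 - 4.51*q^3 + 4.02*q^2 - 0.15*q + 4.3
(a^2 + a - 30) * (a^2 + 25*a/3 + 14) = a^4 + 28*a^3/3 - 23*a^2/3 - 236*a - 420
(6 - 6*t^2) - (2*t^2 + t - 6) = -8*t^2 - t + 12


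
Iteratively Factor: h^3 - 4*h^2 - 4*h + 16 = (h - 4)*(h^2 - 4) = (h - 4)*(h + 2)*(h - 2)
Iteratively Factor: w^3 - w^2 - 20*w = (w - 5)*(w^2 + 4*w) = w*(w - 5)*(w + 4)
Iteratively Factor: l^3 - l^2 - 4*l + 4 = (l + 2)*(l^2 - 3*l + 2) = (l - 2)*(l + 2)*(l - 1)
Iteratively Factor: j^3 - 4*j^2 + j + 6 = (j - 2)*(j^2 - 2*j - 3) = (j - 2)*(j + 1)*(j - 3)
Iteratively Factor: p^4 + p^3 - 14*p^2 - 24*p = (p + 3)*(p^3 - 2*p^2 - 8*p) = (p - 4)*(p + 3)*(p^2 + 2*p) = p*(p - 4)*(p + 3)*(p + 2)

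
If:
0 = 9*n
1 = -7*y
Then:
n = 0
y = -1/7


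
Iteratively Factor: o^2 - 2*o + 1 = (o - 1)*(o - 1)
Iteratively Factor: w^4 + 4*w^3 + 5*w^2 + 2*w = (w + 1)*(w^3 + 3*w^2 + 2*w) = w*(w + 1)*(w^2 + 3*w + 2) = w*(w + 1)*(w + 2)*(w + 1)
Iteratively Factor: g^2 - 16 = (g + 4)*(g - 4)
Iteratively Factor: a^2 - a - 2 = (a + 1)*(a - 2)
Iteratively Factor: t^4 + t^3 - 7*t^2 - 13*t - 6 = (t - 3)*(t^3 + 4*t^2 + 5*t + 2) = (t - 3)*(t + 1)*(t^2 + 3*t + 2) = (t - 3)*(t + 1)^2*(t + 2)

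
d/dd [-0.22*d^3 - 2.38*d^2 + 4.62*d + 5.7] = -0.66*d^2 - 4.76*d + 4.62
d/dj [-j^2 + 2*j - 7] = 2 - 2*j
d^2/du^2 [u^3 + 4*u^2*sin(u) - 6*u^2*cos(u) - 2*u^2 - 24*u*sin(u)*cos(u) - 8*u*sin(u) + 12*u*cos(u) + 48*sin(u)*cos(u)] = -4*u^2*sin(u) + 6*u^2*cos(u) + 32*u*sin(u) + 48*u*sin(2*u) + 4*u*cos(u) + 6*u - 16*sin(u) - 96*sin(2*u) - 28*cos(u) - 48*cos(2*u) - 4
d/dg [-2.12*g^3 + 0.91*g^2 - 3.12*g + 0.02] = -6.36*g^2 + 1.82*g - 3.12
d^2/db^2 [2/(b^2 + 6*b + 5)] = 4*(-b^2 - 6*b + 4*(b + 3)^2 - 5)/(b^2 + 6*b + 5)^3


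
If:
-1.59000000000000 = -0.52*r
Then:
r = 3.06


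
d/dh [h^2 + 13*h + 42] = 2*h + 13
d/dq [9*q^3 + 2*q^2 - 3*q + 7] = 27*q^2 + 4*q - 3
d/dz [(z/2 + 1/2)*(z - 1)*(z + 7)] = 3*z^2/2 + 7*z - 1/2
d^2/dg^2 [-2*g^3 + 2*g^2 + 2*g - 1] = 4 - 12*g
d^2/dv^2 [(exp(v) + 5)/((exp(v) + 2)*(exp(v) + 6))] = (exp(4*v) + 12*exp(3*v) + 48*exp(2*v) - 16*exp(v) - 336)*exp(v)/(exp(6*v) + 24*exp(5*v) + 228*exp(4*v) + 1088*exp(3*v) + 2736*exp(2*v) + 3456*exp(v) + 1728)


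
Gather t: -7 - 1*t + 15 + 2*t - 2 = t + 6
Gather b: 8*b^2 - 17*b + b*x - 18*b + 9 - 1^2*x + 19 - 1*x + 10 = 8*b^2 + b*(x - 35) - 2*x + 38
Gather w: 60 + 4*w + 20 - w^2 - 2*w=-w^2 + 2*w + 80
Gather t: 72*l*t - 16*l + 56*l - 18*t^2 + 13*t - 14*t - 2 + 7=40*l - 18*t^2 + t*(72*l - 1) + 5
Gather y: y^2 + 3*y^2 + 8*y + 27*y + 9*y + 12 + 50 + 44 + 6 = 4*y^2 + 44*y + 112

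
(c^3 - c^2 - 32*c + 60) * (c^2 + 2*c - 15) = c^5 + c^4 - 49*c^3 + 11*c^2 + 600*c - 900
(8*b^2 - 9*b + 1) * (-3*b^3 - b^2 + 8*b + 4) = -24*b^5 + 19*b^4 + 70*b^3 - 41*b^2 - 28*b + 4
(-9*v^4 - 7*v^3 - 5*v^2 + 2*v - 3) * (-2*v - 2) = 18*v^5 + 32*v^4 + 24*v^3 + 6*v^2 + 2*v + 6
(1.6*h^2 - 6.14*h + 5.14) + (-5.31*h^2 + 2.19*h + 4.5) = -3.71*h^2 - 3.95*h + 9.64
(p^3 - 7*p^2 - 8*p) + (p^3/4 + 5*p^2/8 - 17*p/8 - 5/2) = 5*p^3/4 - 51*p^2/8 - 81*p/8 - 5/2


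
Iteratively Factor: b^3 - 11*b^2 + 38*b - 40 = (b - 5)*(b^2 - 6*b + 8) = (b - 5)*(b - 4)*(b - 2)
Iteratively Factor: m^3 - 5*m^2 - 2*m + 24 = (m - 3)*(m^2 - 2*m - 8) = (m - 3)*(m + 2)*(m - 4)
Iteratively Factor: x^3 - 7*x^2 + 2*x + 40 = (x - 5)*(x^2 - 2*x - 8) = (x - 5)*(x - 4)*(x + 2)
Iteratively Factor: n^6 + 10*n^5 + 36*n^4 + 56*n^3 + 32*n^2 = (n + 2)*(n^5 + 8*n^4 + 20*n^3 + 16*n^2) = n*(n + 2)*(n^4 + 8*n^3 + 20*n^2 + 16*n) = n*(n + 2)^2*(n^3 + 6*n^2 + 8*n) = n*(n + 2)^3*(n^2 + 4*n) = n*(n + 2)^3*(n + 4)*(n)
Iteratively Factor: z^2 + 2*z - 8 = (z - 2)*(z + 4)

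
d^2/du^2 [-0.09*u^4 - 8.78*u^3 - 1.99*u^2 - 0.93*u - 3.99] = -1.08*u^2 - 52.68*u - 3.98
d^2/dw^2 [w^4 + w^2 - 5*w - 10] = 12*w^2 + 2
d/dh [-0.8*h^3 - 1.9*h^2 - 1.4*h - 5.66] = -2.4*h^2 - 3.8*h - 1.4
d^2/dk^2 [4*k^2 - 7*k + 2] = 8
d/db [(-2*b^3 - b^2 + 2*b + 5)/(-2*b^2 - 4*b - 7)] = 2*(2*b^4 + 8*b^3 + 25*b^2 + 17*b + 3)/(4*b^4 + 16*b^3 + 44*b^2 + 56*b + 49)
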